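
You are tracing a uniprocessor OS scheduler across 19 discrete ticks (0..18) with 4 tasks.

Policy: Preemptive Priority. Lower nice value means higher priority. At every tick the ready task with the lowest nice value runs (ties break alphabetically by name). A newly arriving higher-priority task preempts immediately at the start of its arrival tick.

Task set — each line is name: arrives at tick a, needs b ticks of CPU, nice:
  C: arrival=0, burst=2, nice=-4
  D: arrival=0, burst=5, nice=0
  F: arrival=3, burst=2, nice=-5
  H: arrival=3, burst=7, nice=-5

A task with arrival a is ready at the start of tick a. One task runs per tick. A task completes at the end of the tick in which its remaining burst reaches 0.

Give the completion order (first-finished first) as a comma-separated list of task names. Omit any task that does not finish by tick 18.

t=0: ready={C,D} → run C
t=1: ready={C,D} → run C
t=2: ready={D} → run D
t=3: ready={D,F,H} → run F
t=4: ready={D,F,H} → run F
t=5: ready={D,H} → run H
t=6: ready={D,H} → run H
t=7: ready={D,H} → run H
t=8: ready={D,H} → run H
t=9: ready={D,H} → run H
t=10: ready={D,H} → run H
t=11: ready={D,H} → run H
t=12: ready={D} → run D
t=13: ready={D} → run D
t=14: ready={D} → run D
t=15: ready={D} → run D
t=16: (idle)
t=17: (idle)
t=18: (idle)

completion order = C, F, H, D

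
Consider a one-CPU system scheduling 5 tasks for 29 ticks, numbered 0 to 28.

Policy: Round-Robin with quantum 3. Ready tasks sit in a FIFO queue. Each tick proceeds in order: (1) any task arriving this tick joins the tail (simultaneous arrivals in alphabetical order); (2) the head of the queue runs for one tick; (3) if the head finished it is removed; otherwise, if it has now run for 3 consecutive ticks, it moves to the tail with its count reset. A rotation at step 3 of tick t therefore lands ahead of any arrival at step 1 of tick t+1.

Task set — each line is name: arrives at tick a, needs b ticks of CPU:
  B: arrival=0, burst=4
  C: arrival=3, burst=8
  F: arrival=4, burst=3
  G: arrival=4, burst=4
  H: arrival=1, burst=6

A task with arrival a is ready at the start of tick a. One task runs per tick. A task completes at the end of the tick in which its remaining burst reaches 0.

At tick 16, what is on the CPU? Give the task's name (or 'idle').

t=0: queue=[B] q_used=0 → run B
t=1: queue=[B,H] q_used=1 → run B
t=2: queue=[B,H] q_used=2 → run B
t=3: queue=[H,B,C] q_used=0 → run H
t=4: queue=[H,B,C,F,G] q_used=1 → run H
t=5: queue=[H,B,C,F,G] q_used=2 → run H
t=6: queue=[B,C,F,G,H] q_used=0 → run B
t=7: queue=[C,F,G,H] q_used=0 → run C
t=8: queue=[C,F,G,H] q_used=1 → run C
t=9: queue=[C,F,G,H] q_used=2 → run C
t=10: queue=[F,G,H,C] q_used=0 → run F
t=11: queue=[F,G,H,C] q_used=1 → run F
t=12: queue=[F,G,H,C] q_used=2 → run F
t=13: queue=[G,H,C] q_used=0 → run G
t=14: queue=[G,H,C] q_used=1 → run G
t=15: queue=[G,H,C] q_used=2 → run G
t=16: queue=[H,C,G] q_used=0 → run H
t=17: queue=[H,C,G] q_used=1 → run H
t=18: queue=[H,C,G] q_used=2 → run H
t=19: queue=[C,G] q_used=0 → run C
t=20: queue=[C,G] q_used=1 → run C
t=21: queue=[C,G] q_used=2 → run C
t=22: queue=[G,C] q_used=0 → run G
t=23: queue=[C] q_used=0 → run C
t=24: queue=[C] q_used=1 → run C
t=25: (idle)
t=26: (idle)
t=27: (idle)
t=28: (idle)

running at tick 16 = H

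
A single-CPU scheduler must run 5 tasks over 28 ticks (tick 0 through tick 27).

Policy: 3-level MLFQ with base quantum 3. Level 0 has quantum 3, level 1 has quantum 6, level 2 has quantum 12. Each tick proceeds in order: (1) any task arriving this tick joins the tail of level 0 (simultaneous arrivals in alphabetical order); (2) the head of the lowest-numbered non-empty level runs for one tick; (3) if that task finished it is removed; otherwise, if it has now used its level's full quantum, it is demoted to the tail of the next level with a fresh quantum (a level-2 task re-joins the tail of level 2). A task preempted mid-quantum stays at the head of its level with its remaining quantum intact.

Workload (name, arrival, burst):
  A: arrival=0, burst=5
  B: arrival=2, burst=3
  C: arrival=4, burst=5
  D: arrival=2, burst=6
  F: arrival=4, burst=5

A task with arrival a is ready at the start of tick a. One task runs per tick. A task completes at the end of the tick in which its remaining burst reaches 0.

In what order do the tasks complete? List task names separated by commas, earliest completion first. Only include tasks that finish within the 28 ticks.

t=0: L0/L1/L2 = A/-/- → run A
t=1: L0/L1/L2 = A/-/- → run A
t=2: L0/L1/L2 = ABD/-/- → run A
t=3: L0/L1/L2 = BD/A/- → run B
t=4: L0/L1/L2 = BDCF/A/- → run B
t=5: L0/L1/L2 = BDCF/A/- → run B
t=6: L0/L1/L2 = DCF/A/- → run D
t=7: L0/L1/L2 = DCF/A/- → run D
t=8: L0/L1/L2 = DCF/A/- → run D
t=9: L0/L1/L2 = CF/AD/- → run C
t=10: L0/L1/L2 = CF/AD/- → run C
t=11: L0/L1/L2 = CF/AD/- → run C
t=12: L0/L1/L2 = F/ADC/- → run F
t=13: L0/L1/L2 = F/ADC/- → run F
t=14: L0/L1/L2 = F/ADC/- → run F
t=15: L0/L1/L2 = -/ADCF/- → run A
t=16: L0/L1/L2 = -/ADCF/- → run A
t=17: L0/L1/L2 = -/DCF/- → run D
t=18: L0/L1/L2 = -/DCF/- → run D
t=19: L0/L1/L2 = -/DCF/- → run D
t=20: L0/L1/L2 = -/CF/- → run C
t=21: L0/L1/L2 = -/CF/- → run C
t=22: L0/L1/L2 = -/F/- → run F
t=23: L0/L1/L2 = -/F/- → run F
t=24: (idle)
t=25: (idle)
t=26: (idle)
t=27: (idle)

completion order = B, A, D, C, F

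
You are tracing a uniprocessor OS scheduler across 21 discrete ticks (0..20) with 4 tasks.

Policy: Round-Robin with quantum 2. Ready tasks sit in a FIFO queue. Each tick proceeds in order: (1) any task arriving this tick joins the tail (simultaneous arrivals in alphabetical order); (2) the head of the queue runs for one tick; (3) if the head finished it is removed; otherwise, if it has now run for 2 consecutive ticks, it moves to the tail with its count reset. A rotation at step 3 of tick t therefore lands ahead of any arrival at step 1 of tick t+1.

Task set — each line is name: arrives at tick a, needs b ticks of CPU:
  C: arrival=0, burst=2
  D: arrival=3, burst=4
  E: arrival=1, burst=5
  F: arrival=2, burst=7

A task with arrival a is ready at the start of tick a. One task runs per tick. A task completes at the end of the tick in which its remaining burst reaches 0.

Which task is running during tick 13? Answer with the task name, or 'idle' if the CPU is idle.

running at tick 13 = D

t=0: queue=[C] q_used=0 → run C
t=1: queue=[C,E] q_used=1 → run C
t=2: queue=[E,F] q_used=0 → run E
t=3: queue=[E,F,D] q_used=1 → run E
t=4: queue=[F,D,E] q_used=0 → run F
t=5: queue=[F,D,E] q_used=1 → run F
t=6: queue=[D,E,F] q_used=0 → run D
t=7: queue=[D,E,F] q_used=1 → run D
t=8: queue=[E,F,D] q_used=0 → run E
t=9: queue=[E,F,D] q_used=1 → run E
t=10: queue=[F,D,E] q_used=0 → run F
t=11: queue=[F,D,E] q_used=1 → run F
t=12: queue=[D,E,F] q_used=0 → run D
t=13: queue=[D,E,F] q_used=1 → run D
t=14: queue=[E,F] q_used=0 → run E
t=15: queue=[F] q_used=0 → run F
t=16: queue=[F] q_used=1 → run F
t=17: queue=[F] q_used=0 → run F
t=18: (idle)
t=19: (idle)
t=20: (idle)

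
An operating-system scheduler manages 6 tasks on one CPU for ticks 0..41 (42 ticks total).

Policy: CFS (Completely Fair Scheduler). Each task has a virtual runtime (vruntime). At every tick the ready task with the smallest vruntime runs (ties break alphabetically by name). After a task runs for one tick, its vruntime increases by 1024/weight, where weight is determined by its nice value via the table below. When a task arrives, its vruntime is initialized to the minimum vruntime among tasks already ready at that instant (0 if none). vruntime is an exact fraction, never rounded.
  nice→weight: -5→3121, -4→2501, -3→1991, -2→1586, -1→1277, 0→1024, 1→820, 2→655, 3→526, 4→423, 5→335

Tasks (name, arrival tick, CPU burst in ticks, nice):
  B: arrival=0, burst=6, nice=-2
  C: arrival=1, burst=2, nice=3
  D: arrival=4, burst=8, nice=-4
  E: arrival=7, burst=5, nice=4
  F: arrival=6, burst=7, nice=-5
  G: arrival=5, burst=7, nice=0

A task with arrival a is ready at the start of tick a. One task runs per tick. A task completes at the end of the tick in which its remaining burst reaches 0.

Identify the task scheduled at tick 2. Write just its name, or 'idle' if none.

running at tick 2 = C

t=0: vr[B=0] → run B
t=1: vr[B=512/793 C=512/793] → run B
t=2: vr[B=1024/793 C=512/793] → run C
t=3: vr[B=1024/793 C=540672/208559] → run B
t=4: vr[B=1536/793 C=540672/208559 D=1536/793] → run B
t=5: vr[B=2048/793 C=540672/208559 D=1536/793 G=1536/793] → run D
t=6: vr[B=2048/793 C=540672/208559 D=76288/32513 F=1536/793 G=1536/793] → run F
t=7: vr[B=2048/793 C=540672/208559 D=76288/32513 E=1536/793 F=5605888/2474953 G=1536/793] → run E
t=8: vr[B=2048/793 C=540672/208559 D=76288/32513 E=1461760/335439 F=5605888/2474953 G=1536/793] → run G
t=9: vr[B=2048/793 C=540672/208559 D=76288/32513 E=1461760/335439 F=5605888/2474953 G=2329/793] → run F
t=10: vr[B=2048/793 C=540672/208559 D=76288/32513 E=1461760/335439 F=6417920/2474953 G=2329/793] → run D
t=11: vr[B=2048/793 C=540672/208559 D=89600/32513 E=1461760/335439 F=6417920/2474953 G=2329/793] → run B
t=12: vr[B=2560/793 C=540672/208559 D=89600/32513 E=1461760/335439 F=6417920/2474953 G=2329/793] → run C
t=13: vr[B=2560/793 D=89600/32513 E=1461760/335439 F=6417920/2474953 G=2329/793] → run F
t=14: vr[B=2560/793 D=89600/32513 E=1461760/335439 F=7229952/2474953 G=2329/793] → run D
t=15: vr[B=2560/793 D=102912/32513 E=1461760/335439 F=7229952/2474953 G=2329/793] → run F
t=16: vr[B=2560/793 D=102912/32513 E=1461760/335439 F=8041984/2474953 G=2329/793] → run G
t=17: vr[B=2560/793 D=102912/32513 E=1461760/335439 F=8041984/2474953 G=3122/793] → run D
t=18: vr[B=2560/793 D=116224/32513 E=1461760/335439 F=8041984/2474953 G=3122/793] → run B
t=19: vr[D=116224/32513 E=1461760/335439 F=8041984/2474953 G=3122/793] → run F
t=20: vr[D=116224/32513 E=1461760/335439 F=8854016/2474953 G=3122/793] → run D
t=21: vr[D=129536/32513 E=1461760/335439 F=8854016/2474953 G=3122/793] → run F
t=22: vr[D=129536/32513 E=1461760/335439 F=9666048/2474953 G=3122/793] → run F
t=23: vr[D=129536/32513 E=1461760/335439 G=3122/793] → run G
t=24: vr[D=129536/32513 E=1461760/335439 G=3915/793] → run D
t=25: vr[D=142848/32513 E=1461760/335439 G=3915/793] → run E
t=26: vr[D=142848/32513 E=2273792/335439 G=3915/793] → run D
t=27: vr[D=2560/533 E=2273792/335439 G=3915/793] → run D
t=28: vr[E=2273792/335439 G=3915/793] → run G
t=29: vr[E=2273792/335439 G=4708/793] → run G
t=30: vr[E=2273792/335439 G=5501/793] → run E
t=31: vr[E=1028608/111813 G=5501/793] → run G
t=32: vr[E=1028608/111813 G=6294/793] → run G
t=33: vr[E=1028608/111813] → run E
t=34: vr[E=3897856/335439] → run E
t=35: (idle)
t=36: (idle)
t=37: (idle)
t=38: (idle)
t=39: (idle)
t=40: (idle)
t=41: (idle)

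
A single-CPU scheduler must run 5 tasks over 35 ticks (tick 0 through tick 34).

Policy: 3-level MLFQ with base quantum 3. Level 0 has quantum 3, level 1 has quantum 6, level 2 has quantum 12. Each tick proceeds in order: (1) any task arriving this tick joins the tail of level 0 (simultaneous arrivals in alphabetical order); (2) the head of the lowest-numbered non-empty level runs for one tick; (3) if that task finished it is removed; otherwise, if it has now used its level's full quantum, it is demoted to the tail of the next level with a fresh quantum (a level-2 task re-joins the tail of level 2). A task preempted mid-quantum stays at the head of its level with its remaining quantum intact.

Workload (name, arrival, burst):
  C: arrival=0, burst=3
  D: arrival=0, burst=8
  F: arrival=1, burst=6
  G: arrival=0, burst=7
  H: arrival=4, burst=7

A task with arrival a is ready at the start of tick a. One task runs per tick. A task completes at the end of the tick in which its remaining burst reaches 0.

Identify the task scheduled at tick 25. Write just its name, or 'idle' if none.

t=0: L0/L1/L2 = CDG/-/- → run C
t=1: L0/L1/L2 = CDGF/-/- → run C
t=2: L0/L1/L2 = CDGF/-/- → run C
t=3: L0/L1/L2 = DGF/-/- → run D
t=4: L0/L1/L2 = DGFH/-/- → run D
t=5: L0/L1/L2 = DGFH/-/- → run D
t=6: L0/L1/L2 = GFH/D/- → run G
t=7: L0/L1/L2 = GFH/D/- → run G
t=8: L0/L1/L2 = GFH/D/- → run G
t=9: L0/L1/L2 = FH/DG/- → run F
t=10: L0/L1/L2 = FH/DG/- → run F
t=11: L0/L1/L2 = FH/DG/- → run F
t=12: L0/L1/L2 = H/DGF/- → run H
t=13: L0/L1/L2 = H/DGF/- → run H
t=14: L0/L1/L2 = H/DGF/- → run H
t=15: L0/L1/L2 = -/DGFH/- → run D
t=16: L0/L1/L2 = -/DGFH/- → run D
t=17: L0/L1/L2 = -/DGFH/- → run D
t=18: L0/L1/L2 = -/DGFH/- → run D
t=19: L0/L1/L2 = -/DGFH/- → run D
t=20: L0/L1/L2 = -/GFH/- → run G
t=21: L0/L1/L2 = -/GFH/- → run G
t=22: L0/L1/L2 = -/GFH/- → run G
t=23: L0/L1/L2 = -/GFH/- → run G
t=24: L0/L1/L2 = -/FH/- → run F
t=25: L0/L1/L2 = -/FH/- → run F
t=26: L0/L1/L2 = -/FH/- → run F
t=27: L0/L1/L2 = -/H/- → run H
t=28: L0/L1/L2 = -/H/- → run H
t=29: L0/L1/L2 = -/H/- → run H
t=30: L0/L1/L2 = -/H/- → run H
t=31: (idle)
t=32: (idle)
t=33: (idle)
t=34: (idle)

running at tick 25 = F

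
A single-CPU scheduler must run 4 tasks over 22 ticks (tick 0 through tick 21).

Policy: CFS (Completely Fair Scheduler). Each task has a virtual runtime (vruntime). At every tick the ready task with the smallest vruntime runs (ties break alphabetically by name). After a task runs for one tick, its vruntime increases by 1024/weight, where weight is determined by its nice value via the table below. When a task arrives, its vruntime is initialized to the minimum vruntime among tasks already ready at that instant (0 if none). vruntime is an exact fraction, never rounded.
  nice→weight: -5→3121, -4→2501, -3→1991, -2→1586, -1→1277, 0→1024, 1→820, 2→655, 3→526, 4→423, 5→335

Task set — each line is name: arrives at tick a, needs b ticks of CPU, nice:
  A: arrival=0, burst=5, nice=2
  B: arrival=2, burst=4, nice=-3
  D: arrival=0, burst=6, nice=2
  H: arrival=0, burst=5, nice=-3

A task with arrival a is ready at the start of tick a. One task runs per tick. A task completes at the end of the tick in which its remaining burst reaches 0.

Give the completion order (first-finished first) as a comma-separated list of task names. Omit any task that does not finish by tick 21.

t=0: vr[A=0 D=0 H=0] → run A
t=1: vr[A=1024/655 D=0 H=0] → run D
t=2: vr[A=1024/655 B=0 D=1024/655 H=0] → run B
t=3: vr[A=1024/655 B=1024/1991 D=1024/655 H=0] → run H
t=4: vr[A=1024/655 B=1024/1991 D=1024/655 H=1024/1991] → run B
t=5: vr[A=1024/655 B=2048/1991 D=1024/655 H=1024/1991] → run H
t=6: vr[A=1024/655 B=2048/1991 D=1024/655 H=2048/1991] → run B
t=7: vr[A=1024/655 B=3072/1991 D=1024/655 H=2048/1991] → run H
t=8: vr[A=1024/655 B=3072/1991 D=1024/655 H=3072/1991] → run B
t=9: vr[A=1024/655 D=1024/655 H=3072/1991] → run H
t=10: vr[A=1024/655 D=1024/655 H=4096/1991] → run A
t=11: vr[A=2048/655 D=1024/655 H=4096/1991] → run D
t=12: vr[A=2048/655 D=2048/655 H=4096/1991] → run H
t=13: vr[A=2048/655 D=2048/655] → run A
t=14: vr[A=3072/655 D=2048/655] → run D
t=15: vr[A=3072/655 D=3072/655] → run A
t=16: vr[A=4096/655 D=3072/655] → run D
t=17: vr[A=4096/655 D=4096/655] → run A
t=18: vr[D=4096/655] → run D
t=19: vr[D=1024/131] → run D
t=20: (idle)
t=21: (idle)

completion order = B, H, A, D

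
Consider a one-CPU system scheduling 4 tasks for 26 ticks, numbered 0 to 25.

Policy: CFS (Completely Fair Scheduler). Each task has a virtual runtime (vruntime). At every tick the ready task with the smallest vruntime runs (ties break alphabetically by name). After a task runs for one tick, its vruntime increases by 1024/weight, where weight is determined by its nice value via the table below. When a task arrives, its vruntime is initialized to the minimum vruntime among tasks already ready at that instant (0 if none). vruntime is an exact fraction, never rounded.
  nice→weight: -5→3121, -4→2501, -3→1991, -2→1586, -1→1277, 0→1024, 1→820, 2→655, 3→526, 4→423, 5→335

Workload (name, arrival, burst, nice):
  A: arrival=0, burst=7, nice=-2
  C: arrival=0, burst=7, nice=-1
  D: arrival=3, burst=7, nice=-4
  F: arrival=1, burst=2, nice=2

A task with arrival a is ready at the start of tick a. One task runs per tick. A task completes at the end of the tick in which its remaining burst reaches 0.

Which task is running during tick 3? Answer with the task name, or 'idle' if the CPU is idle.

t=0: vr[A=0 C=0] → run A
t=1: vr[A=512/793 C=0 F=0] → run C
t=2: vr[A=512/793 C=1024/1277 F=0] → run F
t=3: vr[A=512/793 C=1024/1277 D=512/793 F=1024/655] → run A
t=4: vr[A=1024/793 C=1024/1277 D=512/793 F=1024/655] → run D
t=5: vr[A=1024/793 C=1024/1277 D=34304/32513 F=1024/655] → run C
t=6: vr[A=1024/793 C=2048/1277 D=34304/32513 F=1024/655] → run D
t=7: vr[A=1024/793 C=2048/1277 D=47616/32513 F=1024/655] → run A
t=8: vr[A=1536/793 C=2048/1277 D=47616/32513 F=1024/655] → run D
t=9: vr[A=1536/793 C=2048/1277 D=60928/32513 F=1024/655] → run F
t=10: vr[A=1536/793 C=2048/1277 D=60928/32513] → run C
t=11: vr[A=1536/793 C=3072/1277 D=60928/32513] → run D
t=12: vr[A=1536/793 C=3072/1277 D=74240/32513] → run A
t=13: vr[A=2048/793 C=3072/1277 D=74240/32513] → run D
t=14: vr[A=2048/793 C=3072/1277 D=87552/32513] → run C
t=15: vr[A=2048/793 C=4096/1277 D=87552/32513] → run A
t=16: vr[A=2560/793 C=4096/1277 D=87552/32513] → run D
t=17: vr[A=2560/793 C=4096/1277 D=100864/32513] → run D
t=18: vr[A=2560/793 C=4096/1277] → run C
t=19: vr[A=2560/793 C=5120/1277] → run A
t=20: vr[A=3072/793 C=5120/1277] → run A
t=21: vr[C=5120/1277] → run C
t=22: vr[C=6144/1277] → run C
t=23: (idle)
t=24: (idle)
t=25: (idle)

running at tick 3 = A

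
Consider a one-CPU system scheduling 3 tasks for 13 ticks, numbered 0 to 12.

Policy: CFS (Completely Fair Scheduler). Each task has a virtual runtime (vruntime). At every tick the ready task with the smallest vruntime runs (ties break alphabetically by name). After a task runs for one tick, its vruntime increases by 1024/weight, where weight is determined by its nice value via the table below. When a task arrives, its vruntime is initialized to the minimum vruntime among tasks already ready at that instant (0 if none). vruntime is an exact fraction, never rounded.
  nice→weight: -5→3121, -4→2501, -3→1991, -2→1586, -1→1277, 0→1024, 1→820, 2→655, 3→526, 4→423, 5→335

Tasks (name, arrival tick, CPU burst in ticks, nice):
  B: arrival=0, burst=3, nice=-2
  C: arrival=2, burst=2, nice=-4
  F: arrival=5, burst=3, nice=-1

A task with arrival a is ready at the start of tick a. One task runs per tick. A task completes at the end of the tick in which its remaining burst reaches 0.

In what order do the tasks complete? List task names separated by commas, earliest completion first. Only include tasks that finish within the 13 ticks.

t=0: vr[B=0] → run B
t=1: vr[B=512/793] → run B
t=2: vr[B=1024/793 C=1024/793] → run B
t=3: vr[C=1024/793] → run C
t=4: vr[C=55296/32513] → run C
t=5: vr[F=0] → run F
t=6: vr[F=1024/1277] → run F
t=7: vr[F=2048/1277] → run F
t=8: (idle)
t=9: (idle)
t=10: (idle)
t=11: (idle)
t=12: (idle)

completion order = B, C, F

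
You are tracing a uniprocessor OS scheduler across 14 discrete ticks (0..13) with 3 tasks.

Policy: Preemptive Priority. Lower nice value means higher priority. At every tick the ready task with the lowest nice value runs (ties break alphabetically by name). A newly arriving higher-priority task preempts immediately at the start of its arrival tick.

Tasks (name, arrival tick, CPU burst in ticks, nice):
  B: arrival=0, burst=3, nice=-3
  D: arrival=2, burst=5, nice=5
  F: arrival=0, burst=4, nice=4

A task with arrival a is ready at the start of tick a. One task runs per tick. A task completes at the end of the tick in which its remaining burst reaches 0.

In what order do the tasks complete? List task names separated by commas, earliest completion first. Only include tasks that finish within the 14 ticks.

completion order = B, F, D

t=0: ready={B,F} → run B
t=1: ready={B,F} → run B
t=2: ready={B,D,F} → run B
t=3: ready={D,F} → run F
t=4: ready={D,F} → run F
t=5: ready={D,F} → run F
t=6: ready={D,F} → run F
t=7: ready={D} → run D
t=8: ready={D} → run D
t=9: ready={D} → run D
t=10: ready={D} → run D
t=11: ready={D} → run D
t=12: (idle)
t=13: (idle)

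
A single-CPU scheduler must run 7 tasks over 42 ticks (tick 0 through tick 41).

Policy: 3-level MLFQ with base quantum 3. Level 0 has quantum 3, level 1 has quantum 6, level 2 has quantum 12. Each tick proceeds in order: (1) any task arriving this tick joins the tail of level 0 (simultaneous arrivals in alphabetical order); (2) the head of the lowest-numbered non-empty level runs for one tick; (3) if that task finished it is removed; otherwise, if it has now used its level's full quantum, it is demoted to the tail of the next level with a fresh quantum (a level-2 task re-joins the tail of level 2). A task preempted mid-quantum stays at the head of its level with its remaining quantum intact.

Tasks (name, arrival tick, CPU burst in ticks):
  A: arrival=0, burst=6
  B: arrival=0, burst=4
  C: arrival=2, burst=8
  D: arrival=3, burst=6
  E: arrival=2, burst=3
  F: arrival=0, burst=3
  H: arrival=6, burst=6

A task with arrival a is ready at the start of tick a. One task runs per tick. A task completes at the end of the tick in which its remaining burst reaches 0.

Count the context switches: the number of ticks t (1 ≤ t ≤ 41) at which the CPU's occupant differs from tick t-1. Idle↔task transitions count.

t=0: L0/L1/L2 = ABF/-/- → run A
t=1: L0/L1/L2 = ABF/-/- → run A
t=2: L0/L1/L2 = ABFCE/-/- → run A
t=3: L0/L1/L2 = BFCED/A/- → run B
t=4: L0/L1/L2 = BFCED/A/- → run B
t=5: L0/L1/L2 = BFCED/A/- → run B
t=6: L0/L1/L2 = FCEDH/AB/- → run F
t=7: L0/L1/L2 = FCEDH/AB/- → run F
t=8: L0/L1/L2 = FCEDH/AB/- → run F
t=9: L0/L1/L2 = CEDH/AB/- → run C
t=10: L0/L1/L2 = CEDH/AB/- → run C
t=11: L0/L1/L2 = CEDH/AB/- → run C
t=12: L0/L1/L2 = EDH/ABC/- → run E
t=13: L0/L1/L2 = EDH/ABC/- → run E
t=14: L0/L1/L2 = EDH/ABC/- → run E
t=15: L0/L1/L2 = DH/ABC/- → run D
t=16: L0/L1/L2 = DH/ABC/- → run D
t=17: L0/L1/L2 = DH/ABC/- → run D
t=18: L0/L1/L2 = H/ABCD/- → run H
t=19: L0/L1/L2 = H/ABCD/- → run H
t=20: L0/L1/L2 = H/ABCD/- → run H
t=21: L0/L1/L2 = -/ABCDH/- → run A
t=22: L0/L1/L2 = -/ABCDH/- → run A
t=23: L0/L1/L2 = -/ABCDH/- → run A
t=24: L0/L1/L2 = -/BCDH/- → run B
t=25: L0/L1/L2 = -/CDH/- → run C
t=26: L0/L1/L2 = -/CDH/- → run C
t=27: L0/L1/L2 = -/CDH/- → run C
t=28: L0/L1/L2 = -/CDH/- → run C
t=29: L0/L1/L2 = -/CDH/- → run C
t=30: L0/L1/L2 = -/DH/- → run D
t=31: L0/L1/L2 = -/DH/- → run D
t=32: L0/L1/L2 = -/DH/- → run D
t=33: L0/L1/L2 = -/H/- → run H
t=34: L0/L1/L2 = -/H/- → run H
t=35: L0/L1/L2 = -/H/- → run H
t=36: (idle)
t=37: (idle)
t=38: (idle)
t=39: (idle)
t=40: (idle)
t=41: (idle)

context switches = 12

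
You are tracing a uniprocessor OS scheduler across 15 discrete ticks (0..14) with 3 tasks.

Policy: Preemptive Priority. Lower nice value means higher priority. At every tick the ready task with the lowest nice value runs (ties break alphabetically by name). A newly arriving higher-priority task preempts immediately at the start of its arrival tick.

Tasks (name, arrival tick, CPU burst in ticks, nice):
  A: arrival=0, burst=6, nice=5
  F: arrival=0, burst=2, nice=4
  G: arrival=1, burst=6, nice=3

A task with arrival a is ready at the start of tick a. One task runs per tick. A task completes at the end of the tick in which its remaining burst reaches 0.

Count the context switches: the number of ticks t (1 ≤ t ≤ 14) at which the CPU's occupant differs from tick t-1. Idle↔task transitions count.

context switches = 4

t=0: ready={A,F} → run F
t=1: ready={A,F,G} → run G
t=2: ready={A,F,G} → run G
t=3: ready={A,F,G} → run G
t=4: ready={A,F,G} → run G
t=5: ready={A,F,G} → run G
t=6: ready={A,F,G} → run G
t=7: ready={A,F} → run F
t=8: ready={A} → run A
t=9: ready={A} → run A
t=10: ready={A} → run A
t=11: ready={A} → run A
t=12: ready={A} → run A
t=13: ready={A} → run A
t=14: (idle)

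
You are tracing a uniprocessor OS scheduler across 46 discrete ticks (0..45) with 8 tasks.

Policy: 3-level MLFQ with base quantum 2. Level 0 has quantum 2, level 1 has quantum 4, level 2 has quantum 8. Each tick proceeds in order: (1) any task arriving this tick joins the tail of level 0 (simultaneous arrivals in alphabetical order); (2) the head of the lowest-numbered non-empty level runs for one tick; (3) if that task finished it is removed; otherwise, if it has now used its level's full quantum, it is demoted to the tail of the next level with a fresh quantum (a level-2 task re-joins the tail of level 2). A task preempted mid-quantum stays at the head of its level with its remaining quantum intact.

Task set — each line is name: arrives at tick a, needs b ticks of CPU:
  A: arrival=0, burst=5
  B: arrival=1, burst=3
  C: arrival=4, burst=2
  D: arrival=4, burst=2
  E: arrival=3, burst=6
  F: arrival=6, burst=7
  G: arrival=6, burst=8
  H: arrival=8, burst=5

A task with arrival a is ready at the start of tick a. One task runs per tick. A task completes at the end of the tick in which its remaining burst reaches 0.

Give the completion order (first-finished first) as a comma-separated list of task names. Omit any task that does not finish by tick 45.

completion order = C, D, A, B, E, H, F, G

t=0: L0/L1/L2 = A/-/- → run A
t=1: L0/L1/L2 = AB/-/- → run A
t=2: L0/L1/L2 = B/A/- → run B
t=3: L0/L1/L2 = BE/A/- → run B
t=4: L0/L1/L2 = ECD/AB/- → run E
t=5: L0/L1/L2 = ECD/AB/- → run E
t=6: L0/L1/L2 = CDFG/ABE/- → run C
t=7: L0/L1/L2 = CDFG/ABE/- → run C
t=8: L0/L1/L2 = DFGH/ABE/- → run D
t=9: L0/L1/L2 = DFGH/ABE/- → run D
t=10: L0/L1/L2 = FGH/ABE/- → run F
t=11: L0/L1/L2 = FGH/ABE/- → run F
t=12: L0/L1/L2 = GH/ABEF/- → run G
t=13: L0/L1/L2 = GH/ABEF/- → run G
t=14: L0/L1/L2 = H/ABEFG/- → run H
t=15: L0/L1/L2 = H/ABEFG/- → run H
t=16: L0/L1/L2 = -/ABEFGH/- → run A
t=17: L0/L1/L2 = -/ABEFGH/- → run A
t=18: L0/L1/L2 = -/ABEFGH/- → run A
t=19: L0/L1/L2 = -/BEFGH/- → run B
t=20: L0/L1/L2 = -/EFGH/- → run E
t=21: L0/L1/L2 = -/EFGH/- → run E
t=22: L0/L1/L2 = -/EFGH/- → run E
t=23: L0/L1/L2 = -/EFGH/- → run E
t=24: L0/L1/L2 = -/FGH/- → run F
t=25: L0/L1/L2 = -/FGH/- → run F
t=26: L0/L1/L2 = -/FGH/- → run F
t=27: L0/L1/L2 = -/FGH/- → run F
t=28: L0/L1/L2 = -/GH/F → run G
t=29: L0/L1/L2 = -/GH/F → run G
t=30: L0/L1/L2 = -/GH/F → run G
t=31: L0/L1/L2 = -/GH/F → run G
t=32: L0/L1/L2 = -/H/FG → run H
t=33: L0/L1/L2 = -/H/FG → run H
t=34: L0/L1/L2 = -/H/FG → run H
t=35: L0/L1/L2 = -/-/FG → run F
t=36: L0/L1/L2 = -/-/G → run G
t=37: L0/L1/L2 = -/-/G → run G
t=38: (idle)
t=39: (idle)
t=40: (idle)
t=41: (idle)
t=42: (idle)
t=43: (idle)
t=44: (idle)
t=45: (idle)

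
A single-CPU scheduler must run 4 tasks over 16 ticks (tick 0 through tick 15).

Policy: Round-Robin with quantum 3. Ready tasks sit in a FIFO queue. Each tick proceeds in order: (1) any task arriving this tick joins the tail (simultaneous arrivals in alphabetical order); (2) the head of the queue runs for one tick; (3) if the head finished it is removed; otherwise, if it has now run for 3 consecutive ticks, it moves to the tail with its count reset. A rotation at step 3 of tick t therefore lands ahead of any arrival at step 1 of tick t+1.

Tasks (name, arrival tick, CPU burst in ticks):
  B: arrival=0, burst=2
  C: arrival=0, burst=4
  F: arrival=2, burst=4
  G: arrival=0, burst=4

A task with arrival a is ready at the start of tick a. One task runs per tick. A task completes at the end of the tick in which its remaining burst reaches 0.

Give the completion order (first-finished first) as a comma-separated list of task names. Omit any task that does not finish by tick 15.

t=0: queue=[B,C,G] q_used=0 → run B
t=1: queue=[B,C,G] q_used=1 → run B
t=2: queue=[C,G,F] q_used=0 → run C
t=3: queue=[C,G,F] q_used=1 → run C
t=4: queue=[C,G,F] q_used=2 → run C
t=5: queue=[G,F,C] q_used=0 → run G
t=6: queue=[G,F,C] q_used=1 → run G
t=7: queue=[G,F,C] q_used=2 → run G
t=8: queue=[F,C,G] q_used=0 → run F
t=9: queue=[F,C,G] q_used=1 → run F
t=10: queue=[F,C,G] q_used=2 → run F
t=11: queue=[C,G,F] q_used=0 → run C
t=12: queue=[G,F] q_used=0 → run G
t=13: queue=[F] q_used=0 → run F
t=14: (idle)
t=15: (idle)

completion order = B, C, G, F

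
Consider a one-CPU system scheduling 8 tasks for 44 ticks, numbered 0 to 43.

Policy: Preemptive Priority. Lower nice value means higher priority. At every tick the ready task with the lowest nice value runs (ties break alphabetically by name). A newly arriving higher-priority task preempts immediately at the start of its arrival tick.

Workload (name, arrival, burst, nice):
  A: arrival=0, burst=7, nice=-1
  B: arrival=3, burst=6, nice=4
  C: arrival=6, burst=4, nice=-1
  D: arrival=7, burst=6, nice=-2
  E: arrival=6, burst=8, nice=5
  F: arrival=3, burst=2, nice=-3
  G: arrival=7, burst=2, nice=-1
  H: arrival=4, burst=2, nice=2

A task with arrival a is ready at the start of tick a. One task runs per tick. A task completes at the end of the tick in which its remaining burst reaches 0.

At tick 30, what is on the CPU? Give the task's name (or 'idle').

t=0: ready={A} → run A
t=1: ready={A} → run A
t=2: ready={A} → run A
t=3: ready={A,B,F} → run F
t=4: ready={A,B,F,H} → run F
t=5: ready={A,B,H} → run A
t=6: ready={A,B,C,E,H} → run A
t=7: ready={A,B,C,D,E,G,H} → run D
t=8: ready={A,B,C,D,E,G,H} → run D
t=9: ready={A,B,C,D,E,G,H} → run D
t=10: ready={A,B,C,D,E,G,H} → run D
t=11: ready={A,B,C,D,E,G,H} → run D
t=12: ready={A,B,C,D,E,G,H} → run D
t=13: ready={A,B,C,E,G,H} → run A
t=14: ready={A,B,C,E,G,H} → run A
t=15: ready={B,C,E,G,H} → run C
t=16: ready={B,C,E,G,H} → run C
t=17: ready={B,C,E,G,H} → run C
t=18: ready={B,C,E,G,H} → run C
t=19: ready={B,E,G,H} → run G
t=20: ready={B,E,G,H} → run G
t=21: ready={B,E,H} → run H
t=22: ready={B,E,H} → run H
t=23: ready={B,E} → run B
t=24: ready={B,E} → run B
t=25: ready={B,E} → run B
t=26: ready={B,E} → run B
t=27: ready={B,E} → run B
t=28: ready={B,E} → run B
t=29: ready={E} → run E
t=30: ready={E} → run E
t=31: ready={E} → run E
t=32: ready={E} → run E
t=33: ready={E} → run E
t=34: ready={E} → run E
t=35: ready={E} → run E
t=36: ready={E} → run E
t=37: (idle)
t=38: (idle)
t=39: (idle)
t=40: (idle)
t=41: (idle)
t=42: (idle)
t=43: (idle)

running at tick 30 = E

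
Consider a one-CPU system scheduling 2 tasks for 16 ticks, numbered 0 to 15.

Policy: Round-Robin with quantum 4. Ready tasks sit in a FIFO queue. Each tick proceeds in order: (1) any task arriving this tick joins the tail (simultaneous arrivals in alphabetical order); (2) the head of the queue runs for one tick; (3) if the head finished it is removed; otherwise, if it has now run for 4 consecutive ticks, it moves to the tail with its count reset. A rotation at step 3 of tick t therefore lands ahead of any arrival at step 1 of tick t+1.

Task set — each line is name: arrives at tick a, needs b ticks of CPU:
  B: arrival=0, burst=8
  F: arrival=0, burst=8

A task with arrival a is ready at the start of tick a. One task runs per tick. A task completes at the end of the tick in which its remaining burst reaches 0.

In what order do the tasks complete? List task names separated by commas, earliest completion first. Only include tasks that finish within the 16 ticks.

t=0: queue=[B,F] q_used=0 → run B
t=1: queue=[B,F] q_used=1 → run B
t=2: queue=[B,F] q_used=2 → run B
t=3: queue=[B,F] q_used=3 → run B
t=4: queue=[F,B] q_used=0 → run F
t=5: queue=[F,B] q_used=1 → run F
t=6: queue=[F,B] q_used=2 → run F
t=7: queue=[F,B] q_used=3 → run F
t=8: queue=[B,F] q_used=0 → run B
t=9: queue=[B,F] q_used=1 → run B
t=10: queue=[B,F] q_used=2 → run B
t=11: queue=[B,F] q_used=3 → run B
t=12: queue=[F] q_used=0 → run F
t=13: queue=[F] q_used=1 → run F
t=14: queue=[F] q_used=2 → run F
t=15: queue=[F] q_used=3 → run F

completion order = B, F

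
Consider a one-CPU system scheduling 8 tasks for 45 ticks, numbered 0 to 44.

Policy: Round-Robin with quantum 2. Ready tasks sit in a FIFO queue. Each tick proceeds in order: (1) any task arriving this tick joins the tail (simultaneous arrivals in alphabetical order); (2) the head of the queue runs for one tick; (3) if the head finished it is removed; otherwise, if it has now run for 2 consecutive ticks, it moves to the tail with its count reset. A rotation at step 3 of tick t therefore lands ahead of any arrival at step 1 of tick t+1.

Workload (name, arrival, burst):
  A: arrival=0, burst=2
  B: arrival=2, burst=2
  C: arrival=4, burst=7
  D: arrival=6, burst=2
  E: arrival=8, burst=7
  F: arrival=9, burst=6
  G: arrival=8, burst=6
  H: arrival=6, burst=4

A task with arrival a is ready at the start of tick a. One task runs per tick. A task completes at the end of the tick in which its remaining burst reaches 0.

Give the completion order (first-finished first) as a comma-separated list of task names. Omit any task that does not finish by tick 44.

completion order = A, B, D, H, C, G, F, E

t=0: queue=[A] q_used=0 → run A
t=1: queue=[A] q_used=1 → run A
t=2: queue=[B] q_used=0 → run B
t=3: queue=[B] q_used=1 → run B
t=4: queue=[C] q_used=0 → run C
t=5: queue=[C] q_used=1 → run C
t=6: queue=[C,D,H] q_used=0 → run C
t=7: queue=[C,D,H] q_used=1 → run C
t=8: queue=[D,H,C,E,G] q_used=0 → run D
t=9: queue=[D,H,C,E,G,F] q_used=1 → run D
t=10: queue=[H,C,E,G,F] q_used=0 → run H
t=11: queue=[H,C,E,G,F] q_used=1 → run H
t=12: queue=[C,E,G,F,H] q_used=0 → run C
t=13: queue=[C,E,G,F,H] q_used=1 → run C
t=14: queue=[E,G,F,H,C] q_used=0 → run E
t=15: queue=[E,G,F,H,C] q_used=1 → run E
t=16: queue=[G,F,H,C,E] q_used=0 → run G
t=17: queue=[G,F,H,C,E] q_used=1 → run G
t=18: queue=[F,H,C,E,G] q_used=0 → run F
t=19: queue=[F,H,C,E,G] q_used=1 → run F
t=20: queue=[H,C,E,G,F] q_used=0 → run H
t=21: queue=[H,C,E,G,F] q_used=1 → run H
t=22: queue=[C,E,G,F] q_used=0 → run C
t=23: queue=[E,G,F] q_used=0 → run E
t=24: queue=[E,G,F] q_used=1 → run E
t=25: queue=[G,F,E] q_used=0 → run G
t=26: queue=[G,F,E] q_used=1 → run G
t=27: queue=[F,E,G] q_used=0 → run F
t=28: queue=[F,E,G] q_used=1 → run F
t=29: queue=[E,G,F] q_used=0 → run E
t=30: queue=[E,G,F] q_used=1 → run E
t=31: queue=[G,F,E] q_used=0 → run G
t=32: queue=[G,F,E] q_used=1 → run G
t=33: queue=[F,E] q_used=0 → run F
t=34: queue=[F,E] q_used=1 → run F
t=35: queue=[E] q_used=0 → run E
t=36: (idle)
t=37: (idle)
t=38: (idle)
t=39: (idle)
t=40: (idle)
t=41: (idle)
t=42: (idle)
t=43: (idle)
t=44: (idle)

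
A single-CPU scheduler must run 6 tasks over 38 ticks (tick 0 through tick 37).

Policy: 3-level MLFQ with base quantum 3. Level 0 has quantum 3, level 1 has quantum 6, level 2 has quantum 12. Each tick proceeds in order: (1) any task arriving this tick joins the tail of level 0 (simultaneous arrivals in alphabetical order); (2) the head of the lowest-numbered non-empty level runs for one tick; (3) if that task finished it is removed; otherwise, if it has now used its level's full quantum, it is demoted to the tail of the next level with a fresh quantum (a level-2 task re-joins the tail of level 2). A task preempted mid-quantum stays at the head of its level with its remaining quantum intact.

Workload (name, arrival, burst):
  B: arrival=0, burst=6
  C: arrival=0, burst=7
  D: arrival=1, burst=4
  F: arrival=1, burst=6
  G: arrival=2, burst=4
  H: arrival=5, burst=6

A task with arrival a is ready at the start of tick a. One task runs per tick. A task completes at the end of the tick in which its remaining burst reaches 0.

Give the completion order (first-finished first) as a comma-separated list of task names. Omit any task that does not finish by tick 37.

completion order = B, C, D, F, G, H

t=0: L0/L1/L2 = BC/-/- → run B
t=1: L0/L1/L2 = BCDF/-/- → run B
t=2: L0/L1/L2 = BCDFG/-/- → run B
t=3: L0/L1/L2 = CDFG/B/- → run C
t=4: L0/L1/L2 = CDFG/B/- → run C
t=5: L0/L1/L2 = CDFGH/B/- → run C
t=6: L0/L1/L2 = DFGH/BC/- → run D
t=7: L0/L1/L2 = DFGH/BC/- → run D
t=8: L0/L1/L2 = DFGH/BC/- → run D
t=9: L0/L1/L2 = FGH/BCD/- → run F
t=10: L0/L1/L2 = FGH/BCD/- → run F
t=11: L0/L1/L2 = FGH/BCD/- → run F
t=12: L0/L1/L2 = GH/BCDF/- → run G
t=13: L0/L1/L2 = GH/BCDF/- → run G
t=14: L0/L1/L2 = GH/BCDF/- → run G
t=15: L0/L1/L2 = H/BCDFG/- → run H
t=16: L0/L1/L2 = H/BCDFG/- → run H
t=17: L0/L1/L2 = H/BCDFG/- → run H
t=18: L0/L1/L2 = -/BCDFGH/- → run B
t=19: L0/L1/L2 = -/BCDFGH/- → run B
t=20: L0/L1/L2 = -/BCDFGH/- → run B
t=21: L0/L1/L2 = -/CDFGH/- → run C
t=22: L0/L1/L2 = -/CDFGH/- → run C
t=23: L0/L1/L2 = -/CDFGH/- → run C
t=24: L0/L1/L2 = -/CDFGH/- → run C
t=25: L0/L1/L2 = -/DFGH/- → run D
t=26: L0/L1/L2 = -/FGH/- → run F
t=27: L0/L1/L2 = -/FGH/- → run F
t=28: L0/L1/L2 = -/FGH/- → run F
t=29: L0/L1/L2 = -/GH/- → run G
t=30: L0/L1/L2 = -/H/- → run H
t=31: L0/L1/L2 = -/H/- → run H
t=32: L0/L1/L2 = -/H/- → run H
t=33: (idle)
t=34: (idle)
t=35: (idle)
t=36: (idle)
t=37: (idle)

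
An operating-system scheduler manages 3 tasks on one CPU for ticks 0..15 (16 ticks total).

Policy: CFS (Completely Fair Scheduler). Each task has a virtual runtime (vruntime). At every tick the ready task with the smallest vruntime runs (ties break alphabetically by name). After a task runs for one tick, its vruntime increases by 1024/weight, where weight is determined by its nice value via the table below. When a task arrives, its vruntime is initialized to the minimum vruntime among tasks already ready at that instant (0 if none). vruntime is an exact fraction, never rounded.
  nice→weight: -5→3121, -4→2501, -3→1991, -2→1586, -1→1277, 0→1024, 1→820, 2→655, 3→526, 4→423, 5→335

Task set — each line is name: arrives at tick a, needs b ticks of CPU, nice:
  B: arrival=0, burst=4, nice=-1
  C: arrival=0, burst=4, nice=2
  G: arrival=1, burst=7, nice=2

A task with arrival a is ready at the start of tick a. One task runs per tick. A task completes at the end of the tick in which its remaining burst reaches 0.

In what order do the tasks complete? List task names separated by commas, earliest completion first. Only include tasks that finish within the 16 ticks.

completion order = B, C, G

t=0: vr[B=0 C=0] → run B
t=1: vr[B=1024/1277 C=0 G=0] → run C
t=2: vr[B=1024/1277 C=1024/655 G=0] → run G
t=3: vr[B=1024/1277 C=1024/655 G=1024/655] → run B
t=4: vr[B=2048/1277 C=1024/655 G=1024/655] → run C
t=5: vr[B=2048/1277 C=2048/655 G=1024/655] → run G
t=6: vr[B=2048/1277 C=2048/655 G=2048/655] → run B
t=7: vr[B=3072/1277 C=2048/655 G=2048/655] → run B
t=8: vr[C=2048/655 G=2048/655] → run C
t=9: vr[C=3072/655 G=2048/655] → run G
t=10: vr[C=3072/655 G=3072/655] → run C
t=11: vr[G=3072/655] → run G
t=12: vr[G=4096/655] → run G
t=13: vr[G=1024/131] → run G
t=14: vr[G=6144/655] → run G
t=15: (idle)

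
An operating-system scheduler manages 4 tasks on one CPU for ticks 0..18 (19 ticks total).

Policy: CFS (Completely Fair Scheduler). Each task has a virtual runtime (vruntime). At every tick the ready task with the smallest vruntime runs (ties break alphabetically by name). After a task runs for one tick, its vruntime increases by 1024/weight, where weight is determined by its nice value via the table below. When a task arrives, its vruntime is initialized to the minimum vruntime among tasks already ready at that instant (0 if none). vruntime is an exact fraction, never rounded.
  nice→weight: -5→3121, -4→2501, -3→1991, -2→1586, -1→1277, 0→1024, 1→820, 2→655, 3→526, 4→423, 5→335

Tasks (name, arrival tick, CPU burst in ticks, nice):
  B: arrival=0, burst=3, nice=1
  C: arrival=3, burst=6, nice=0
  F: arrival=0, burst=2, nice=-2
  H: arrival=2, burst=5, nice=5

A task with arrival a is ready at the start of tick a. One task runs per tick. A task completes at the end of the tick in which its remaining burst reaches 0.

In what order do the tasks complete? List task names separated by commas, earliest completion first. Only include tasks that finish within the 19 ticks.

completion order = F, B, C, H

t=0: vr[B=0 F=0] → run B
t=1: vr[B=256/205 F=0] → run F
t=2: vr[B=256/205 F=512/793 H=512/793] → run F
t=3: vr[B=256/205 C=512/793 H=512/793] → run C
t=4: vr[B=256/205 C=1305/793 H=512/793] → run H
t=5: vr[B=256/205 C=1305/793 H=983552/265655] → run B
t=6: vr[B=512/205 C=1305/793 H=983552/265655] → run C
t=7: vr[B=512/205 C=2098/793 H=983552/265655] → run B
t=8: vr[C=2098/793 H=983552/265655] → run C
t=9: vr[C=2891/793 H=983552/265655] → run C
t=10: vr[C=3684/793 H=983552/265655] → run H
t=11: vr[C=3684/793 H=1795584/265655] → run C
t=12: vr[C=4477/793 H=1795584/265655] → run C
t=13: vr[H=1795584/265655] → run H
t=14: vr[H=2607616/265655] → run H
t=15: vr[H=3419648/265655] → run H
t=16: (idle)
t=17: (idle)
t=18: (idle)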